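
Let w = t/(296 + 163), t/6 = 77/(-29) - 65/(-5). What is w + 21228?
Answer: 31396412/1479 ≈ 21228.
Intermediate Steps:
t = 1800/29 (t = 6*(77/(-29) - 65/(-5)) = 6*(77*(-1/29) - 65*(-⅕)) = 6*(-77/29 + 13) = 6*(300/29) = 1800/29 ≈ 62.069)
w = 200/1479 (w = (1800/29)/(296 + 163) = (1800/29)/459 = (1/459)*(1800/29) = 200/1479 ≈ 0.13523)
w + 21228 = 200/1479 + 21228 = 31396412/1479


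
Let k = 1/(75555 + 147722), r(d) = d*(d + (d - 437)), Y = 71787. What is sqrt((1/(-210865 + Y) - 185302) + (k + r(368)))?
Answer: 7*I*sqrt(1481257921683590426568986)/31052918606 ≈ 274.35*I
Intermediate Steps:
r(d) = d*(-437 + 2*d) (r(d) = d*(d + (-437 + d)) = d*(-437 + 2*d))
k = 1/223277 ≈ 4.4787e-6
sqrt((1/(-210865 + Y) - 185302) + (k + r(368))) = sqrt((1/(-210865 + 71787) - 185302) + (1/223277 + 368*(-437 + 2*368))) = sqrt((1/(-139078) - 185302) + (1/223277 + 368*(-437 + 736))) = sqrt((-1/139078 - 185302) + (1/223277 + 368*299)) = sqrt(-25771431557/139078 + (1/223277 + 110032)) = sqrt(-25771431557/139078 + 24567614865/223277) = sqrt(-2337353183557819/31052918606) = 7*I*sqrt(1481257921683590426568986)/31052918606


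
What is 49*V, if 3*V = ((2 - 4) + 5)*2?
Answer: 98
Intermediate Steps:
V = 2 (V = (((2 - 4) + 5)*2)/3 = ((-2 + 5)*2)/3 = (3*2)/3 = (⅓)*6 = 2)
49*V = 49*2 = 98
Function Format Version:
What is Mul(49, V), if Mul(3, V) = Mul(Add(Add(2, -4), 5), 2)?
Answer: 98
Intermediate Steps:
V = 2 (V = Mul(Rational(1, 3), Mul(Add(Add(2, -4), 5), 2)) = Mul(Rational(1, 3), Mul(Add(-2, 5), 2)) = Mul(Rational(1, 3), Mul(3, 2)) = Mul(Rational(1, 3), 6) = 2)
Mul(49, V) = Mul(49, 2) = 98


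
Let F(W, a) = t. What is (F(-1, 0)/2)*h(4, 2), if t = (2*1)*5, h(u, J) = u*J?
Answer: 40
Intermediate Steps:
h(u, J) = J*u
t = 10 (t = 2*5 = 10)
F(W, a) = 10
(F(-1, 0)/2)*h(4, 2) = (10/2)*(2*4) = ((1/2)*10)*8 = 5*8 = 40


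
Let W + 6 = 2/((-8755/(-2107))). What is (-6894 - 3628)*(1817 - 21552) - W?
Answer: 1817990419166/8755 ≈ 2.0765e+8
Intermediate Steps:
W = -48316/8755 (W = -6 + 2/((-8755/(-2107))) = -6 + 2/((-8755*(-1/2107))) = -6 + 2/(8755/2107) = -6 + 2*(2107/8755) = -6 + 4214/8755 = -48316/8755 ≈ -5.5187)
(-6894 - 3628)*(1817 - 21552) - W = (-6894 - 3628)*(1817 - 21552) - 1*(-48316/8755) = -10522*(-19735) + 48316/8755 = 207651670 + 48316/8755 = 1817990419166/8755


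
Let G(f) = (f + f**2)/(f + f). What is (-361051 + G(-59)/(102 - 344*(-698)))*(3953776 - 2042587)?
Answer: -165756475822507227/240214 ≈ -6.9004e+11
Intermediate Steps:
G(f) = (f + f**2)/(2*f) (G(f) = (f + f**2)/((2*f)) = (f + f**2)*(1/(2*f)) = (f + f**2)/(2*f))
(-361051 + G(-59)/(102 - 344*(-698)))*(3953776 - 2042587) = (-361051 + (1/2 + (1/2)*(-59))/(102 - 344*(-698)))*(3953776 - 2042587) = (-361051 + (1/2 - 59/2)/(102 + 240112))*1911189 = (-361051 - 29/240214)*1911189 = -86729504943/240214*1911189 = -165756475822507227/240214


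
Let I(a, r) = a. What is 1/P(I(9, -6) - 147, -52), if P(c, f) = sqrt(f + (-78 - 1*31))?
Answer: -I*sqrt(161)/161 ≈ -0.078811*I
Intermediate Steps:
P(c, f) = sqrt(-109 + f) (P(c, f) = sqrt(f + (-78 - 31)) = sqrt(f - 109) = sqrt(-109 + f))
1/P(I(9, -6) - 147, -52) = 1/(sqrt(-109 - 52)) = 1/(sqrt(-161)) = 1/(I*sqrt(161)) = -I*sqrt(161)/161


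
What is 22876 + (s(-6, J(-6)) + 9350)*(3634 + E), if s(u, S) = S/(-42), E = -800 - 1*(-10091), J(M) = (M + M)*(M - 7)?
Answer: 845765332/7 ≈ 1.2082e+8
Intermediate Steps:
J(M) = 2*M*(-7 + M) (J(M) = (2*M)*(-7 + M) = 2*M*(-7 + M))
E = 9291 (E = -800 + 10091 = 9291)
s(u, S) = -S/42 (s(u, S) = S*(-1/42) = -S/42)
22876 + (s(-6, J(-6)) + 9350)*(3634 + E) = 22876 + (-(-6)*(-7 - 6)/21 + 9350)*(3634 + 9291) = 22876 + (-(-6)*(-13)/21 + 9350)*12925 = 22876 + (-1/42*156 + 9350)*12925 = 22876 + (-26/7 + 9350)*12925 = 22876 + (65424/7)*12925 = 22876 + 845605200/7 = 845765332/7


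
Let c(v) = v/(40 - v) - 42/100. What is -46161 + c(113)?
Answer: -168494833/3650 ≈ -46163.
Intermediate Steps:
c(v) = -21/50 + v/(40 - v) (c(v) = v/(40 - v) - 42*1/100 = v/(40 - v) - 21/50 = -21/50 + v/(40 - v))
-46161 + c(113) = -46161 + (840 - 71*113)/(50*(-40 + 113)) = -46161 + (1/50)*(840 - 8023)/73 = -46161 + (1/50)*(1/73)*(-7183) = -46161 - 7183/3650 = -168494833/3650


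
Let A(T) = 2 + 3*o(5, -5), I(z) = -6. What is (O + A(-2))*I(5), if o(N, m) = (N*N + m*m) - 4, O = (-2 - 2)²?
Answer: -936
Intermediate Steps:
O = 16 (O = (-4)² = 16)
o(N, m) = -4 + N² + m² (o(N, m) = (N² + m²) - 4 = -4 + N² + m²)
A(T) = 140 (A(T) = 2 + 3*(-4 + 5² + (-5)²) = 2 + 3*(-4 + 25 + 25) = 2 + 3*46 = 2 + 138 = 140)
(O + A(-2))*I(5) = (16 + 140)*(-6) = 156*(-6) = -936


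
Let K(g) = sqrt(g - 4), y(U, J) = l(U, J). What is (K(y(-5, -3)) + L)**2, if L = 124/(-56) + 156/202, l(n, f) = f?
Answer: (2039 - 1414*I*sqrt(7))**2/1999396 ≈ -4.9206 - 7.6304*I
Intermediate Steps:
y(U, J) = J
K(g) = sqrt(-4 + g)
L = -2039/1414 (L = 124*(-1/56) + 156*(1/202) = -31/14 + 78/101 = -2039/1414 ≈ -1.4420)
(K(y(-5, -3)) + L)**2 = (sqrt(-4 - 3) - 2039/1414)**2 = (sqrt(-7) - 2039/1414)**2 = (I*sqrt(7) - 2039/1414)**2 = (-2039/1414 + I*sqrt(7))**2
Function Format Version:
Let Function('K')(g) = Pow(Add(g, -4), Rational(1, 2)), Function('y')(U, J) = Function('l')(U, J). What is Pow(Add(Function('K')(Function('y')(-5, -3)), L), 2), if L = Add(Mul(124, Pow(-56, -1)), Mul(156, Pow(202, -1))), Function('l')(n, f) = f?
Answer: Mul(Rational(1, 1999396), Pow(Add(2039, Mul(-1414, I, Pow(7, Rational(1, 2)))), 2)) ≈ Add(-4.9206, Mul(-7.6304, I))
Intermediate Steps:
Function('y')(U, J) = J
Function('K')(g) = Pow(Add(-4, g), Rational(1, 2))
L = Rational(-2039, 1414) (L = Add(Mul(124, Rational(-1, 56)), Mul(156, Rational(1, 202))) = Add(Rational(-31, 14), Rational(78, 101)) = Rational(-2039, 1414) ≈ -1.4420)
Pow(Add(Function('K')(Function('y')(-5, -3)), L), 2) = Pow(Add(Pow(Add(-4, -3), Rational(1, 2)), Rational(-2039, 1414)), 2) = Pow(Add(Pow(-7, Rational(1, 2)), Rational(-2039, 1414)), 2) = Pow(Add(Mul(I, Pow(7, Rational(1, 2))), Rational(-2039, 1414)), 2) = Pow(Add(Rational(-2039, 1414), Mul(I, Pow(7, Rational(1, 2)))), 2)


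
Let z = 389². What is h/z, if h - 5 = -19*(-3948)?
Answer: 75017/151321 ≈ 0.49575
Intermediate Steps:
z = 151321
h = 75017 (h = 5 - 19*(-3948) = 5 + 75012 = 75017)
h/z = 75017/151321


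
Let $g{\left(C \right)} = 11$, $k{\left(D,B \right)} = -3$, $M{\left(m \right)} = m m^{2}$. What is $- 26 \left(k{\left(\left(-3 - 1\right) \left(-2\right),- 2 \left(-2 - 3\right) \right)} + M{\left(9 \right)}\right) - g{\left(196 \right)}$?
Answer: $-18887$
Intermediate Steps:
$M{\left(m \right)} = m^{3}$
$- 26 \left(k{\left(\left(-3 - 1\right) \left(-2\right),- 2 \left(-2 - 3\right) \right)} + M{\left(9 \right)}\right) - g{\left(196 \right)} = - 26 \left(-3 + 9^{3}\right) - 11 = - 26 \left(-3 + 729\right) - 11 = \left(-26\right) 726 - 11 = -18876 - 11 = -18887$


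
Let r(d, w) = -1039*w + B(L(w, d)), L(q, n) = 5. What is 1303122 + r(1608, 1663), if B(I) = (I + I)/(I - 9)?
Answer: -849475/2 ≈ -4.2474e+5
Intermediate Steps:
B(I) = 2*I/(-9 + I) (B(I) = (2*I)/(-9 + I) = 2*I/(-9 + I))
r(d, w) = -5/2 - 1039*w (r(d, w) = -1039*w + 2*5/(-9 + 5) = -1039*w + 2*5/(-4) = -1039*w + 2*5*(-¼) = -1039*w - 5/2 = -5/2 - 1039*w)
1303122 + r(1608, 1663) = 1303122 + (-5/2 - 1039*1663) = 1303122 + (-5/2 - 1727857) = 1303122 - 3455719/2 = -849475/2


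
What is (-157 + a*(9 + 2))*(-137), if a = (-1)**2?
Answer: 20002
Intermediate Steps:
a = 1
(-157 + a*(9 + 2))*(-137) = (-157 + 1*(9 + 2))*(-137) = (-157 + 1*11)*(-137) = (-157 + 11)*(-137) = -146*(-137) = 20002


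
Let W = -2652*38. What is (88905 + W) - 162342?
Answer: -174213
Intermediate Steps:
W = -100776
(88905 + W) - 162342 = (88905 - 100776) - 162342 = -11871 - 162342 = -174213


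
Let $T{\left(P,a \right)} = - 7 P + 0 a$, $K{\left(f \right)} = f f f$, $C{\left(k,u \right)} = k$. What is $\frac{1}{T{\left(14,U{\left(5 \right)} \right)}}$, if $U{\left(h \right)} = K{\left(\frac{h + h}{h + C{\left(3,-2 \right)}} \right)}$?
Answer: $- \frac{1}{98} \approx -0.010204$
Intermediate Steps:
$K{\left(f \right)} = f^{3}$ ($K{\left(f \right)} = f^{2} f = f^{3}$)
$U{\left(h \right)} = \frac{8 h^{3}}{\left(3 + h\right)^{3}}$ ($U{\left(h \right)} = \left(\frac{h + h}{h + 3}\right)^{3} = \left(\frac{2 h}{3 + h}\right)^{3} = \frac{8 h^{3}}{\left(3 + h\right)^{3}}$)
$T{\left(P,a \right)} = - 7 P$ ($T{\left(P,a \right)} = - 7 P + 0 = - 7 P$)
$\frac{1}{T{\left(14,U{\left(5 \right)} \right)}} = \frac{1}{\left(-7\right) 14} = \frac{1}{-98} = - \frac{1}{98}$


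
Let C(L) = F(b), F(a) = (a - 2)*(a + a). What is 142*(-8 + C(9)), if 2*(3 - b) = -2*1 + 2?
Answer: -284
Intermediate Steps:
b = 3 (b = 3 - (-2*1 + 2)/2 = 3 - (-2 + 2)/2 = 3 - 1/2*0 = 3 + 0 = 3)
F(a) = 2*a*(-2 + a) (F(a) = (-2 + a)*(2*a) = 2*a*(-2 + a))
C(L) = 6 (C(L) = 2*3*(-2 + 3) = 2*3*1 = 6)
142*(-8 + C(9)) = 142*(-8 + 6) = 142*(-2) = -284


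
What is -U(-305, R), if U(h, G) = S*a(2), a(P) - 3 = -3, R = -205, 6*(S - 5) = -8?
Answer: 0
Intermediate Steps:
S = 11/3 (S = 5 + (⅙)*(-8) = 5 - 4/3 = 11/3 ≈ 3.6667)
a(P) = 0 (a(P) = 3 - 3 = 0)
U(h, G) = 0 (U(h, G) = (11/3)*0 = 0)
-U(-305, R) = -1*0 = 0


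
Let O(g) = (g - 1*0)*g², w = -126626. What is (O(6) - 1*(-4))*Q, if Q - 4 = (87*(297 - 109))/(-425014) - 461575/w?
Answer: 22515681828750/13454455691 ≈ 1673.5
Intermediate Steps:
O(g) = g³ (O(g) = (g + 0)*g² = g*g² = g³)
Q = 204688016625/26908911382 (Q = 4 + ((87*(297 - 109))/(-425014) - 461575/(-126626)) = 4 + ((87*188)*(-1/425014) - 461575*(-1/126626)) = 4 + (16356*(-1/425014) + 461575/126626) = 4 + (-8178/212507 + 461575/126626) = 4 + 97052371097/26908911382 = 204688016625/26908911382 ≈ 7.6067)
(O(6) - 1*(-4))*Q = (6³ - 1*(-4))*(204688016625/26908911382) = (216 + 4)*(204688016625/26908911382) = 220*(204688016625/26908911382) = 22515681828750/13454455691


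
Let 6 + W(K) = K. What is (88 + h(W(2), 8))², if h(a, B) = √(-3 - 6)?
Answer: 7735 + 528*I ≈ 7735.0 + 528.0*I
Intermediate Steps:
W(K) = -6 + K
h(a, B) = 3*I (h(a, B) = √(-9) = 3*I)
(88 + h(W(2), 8))² = (88 + 3*I)²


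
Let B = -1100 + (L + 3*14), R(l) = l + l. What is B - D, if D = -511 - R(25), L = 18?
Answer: -479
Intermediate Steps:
R(l) = 2*l
B = -1040 (B = -1100 + (18 + 3*14) = -1100 + (18 + 42) = -1100 + 60 = -1040)
D = -561 (D = -511 - 2*25 = -511 - 1*50 = -511 - 50 = -561)
B - D = -1040 - 1*(-561) = -1040 + 561 = -479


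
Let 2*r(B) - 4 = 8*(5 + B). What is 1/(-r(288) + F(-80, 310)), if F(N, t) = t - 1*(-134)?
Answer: -1/730 ≈ -0.0013699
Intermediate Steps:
F(N, t) = 134 + t (F(N, t) = t + 134 = 134 + t)
r(B) = 22 + 4*B (r(B) = 2 + (8*(5 + B))/2 = 2 + (40 + 8*B)/2 = 2 + (20 + 4*B) = 22 + 4*B)
1/(-r(288) + F(-80, 310)) = 1/(-(22 + 4*288) + (134 + 310)) = 1/(-(22 + 1152) + 444) = 1/(-1*1174 + 444) = 1/(-1174 + 444) = 1/(-730) = -1/730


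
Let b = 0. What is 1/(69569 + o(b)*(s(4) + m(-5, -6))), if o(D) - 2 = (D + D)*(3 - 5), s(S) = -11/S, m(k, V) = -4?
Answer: 2/139111 ≈ 1.4377e-5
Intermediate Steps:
o(D) = 2 - 4*D (o(D) = 2 + (D + D)*(3 - 5) = 2 + (2*D)*(-2) = 2 - 4*D)
1/(69569 + o(b)*(s(4) + m(-5, -6))) = 1/(69569 + (2 - 4*0)*(-11/4 - 4)) = 1/(69569 + (2 + 0)*(-11*¼ - 4)) = 1/(69569 + 2*(-11/4 - 4)) = 1/(69569 + 2*(-27/4)) = 1/(69569 - 27/2) = 1/(139111/2) = 2/139111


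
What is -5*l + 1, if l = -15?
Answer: 76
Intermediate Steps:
-5*l + 1 = -5*(-15) + 1 = 75 + 1 = 76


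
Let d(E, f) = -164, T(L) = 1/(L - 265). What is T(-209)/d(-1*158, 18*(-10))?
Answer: 1/77736 ≈ 1.2864e-5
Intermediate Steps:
T(L) = 1/(-265 + L)
T(-209)/d(-1*158, 18*(-10)) = 1/(-265 - 209*(-164)) = -1/164/(-474) = -1/474*(-1/164) = 1/77736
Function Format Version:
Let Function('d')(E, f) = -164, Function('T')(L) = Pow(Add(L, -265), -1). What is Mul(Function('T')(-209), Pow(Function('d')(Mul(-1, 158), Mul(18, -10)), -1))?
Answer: Rational(1, 77736) ≈ 1.2864e-5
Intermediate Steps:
Function('T')(L) = Pow(Add(-265, L), -1)
Mul(Function('T')(-209), Pow(Function('d')(Mul(-1, 158), Mul(18, -10)), -1)) = Mul(Pow(Add(-265, -209), -1), Pow(-164, -1)) = Mul(Pow(-474, -1), Rational(-1, 164)) = Mul(Rational(-1, 474), Rational(-1, 164)) = Rational(1, 77736)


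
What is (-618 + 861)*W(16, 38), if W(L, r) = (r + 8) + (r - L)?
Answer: 16524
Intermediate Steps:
W(L, r) = 8 - L + 2*r (W(L, r) = (8 + r) + (r - L) = 8 - L + 2*r)
(-618 + 861)*W(16, 38) = (-618 + 861)*(8 - 1*16 + 2*38) = 243*(8 - 16 + 76) = 243*68 = 16524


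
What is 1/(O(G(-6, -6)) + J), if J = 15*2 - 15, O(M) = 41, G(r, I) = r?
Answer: 1/56 ≈ 0.017857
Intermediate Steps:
J = 15 (J = 30 - 15 = 15)
1/(O(G(-6, -6)) + J) = 1/(41 + 15) = 1/56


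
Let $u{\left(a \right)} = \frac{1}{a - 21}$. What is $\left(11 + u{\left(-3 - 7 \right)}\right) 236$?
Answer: $\frac{80240}{31} \approx 2588.4$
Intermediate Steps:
$u{\left(a \right)} = \frac{1}{-21 + a}$
$\left(11 + u{\left(-3 - 7 \right)}\right) 236 = \left(11 + \frac{1}{-21 - 10}\right) 236 = \left(11 + \frac{1}{-31}\right) 236 = \left(11 - \frac{1}{31}\right) 236 = \frac{340}{31} \cdot 236 = \frac{80240}{31}$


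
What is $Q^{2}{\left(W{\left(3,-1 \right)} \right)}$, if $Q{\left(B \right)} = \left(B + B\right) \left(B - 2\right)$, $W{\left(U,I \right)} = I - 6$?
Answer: $15876$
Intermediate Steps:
$W{\left(U,I \right)} = -6 + I$
$Q{\left(B \right)} = 2 B \left(-2 + B\right)$
$Q^{2}{\left(W{\left(3,-1 \right)} \right)} = \left(2 \left(-6 - 1\right) \left(-2 - 7\right)\right)^{2} = \left(2 \left(-7\right) \left(-2 - 7\right)\right)^{2} = \left(2 \left(-7\right) \left(-9\right)\right)^{2} = 126^{2} = 15876$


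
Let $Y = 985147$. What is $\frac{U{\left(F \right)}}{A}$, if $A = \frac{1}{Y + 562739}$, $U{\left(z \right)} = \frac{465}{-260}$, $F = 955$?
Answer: $- \frac{71976699}{26} \approx -2.7683 \cdot 10^{6}$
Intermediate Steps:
$U{\left(z \right)} = - \frac{93}{52}$ ($U{\left(z \right)} = 465 \left(- \frac{1}{260}\right) = - \frac{93}{52}$)
$A = \frac{1}{1547886}$ ($A = \frac{1}{985147 + 562739} = \frac{1}{1547886} \approx 6.4604 \cdot 10^{-7}$)
$\frac{U{\left(F \right)}}{A} = - \frac{93 \frac{1}{\frac{1}{1547886}}}{52} = \left(- \frac{93}{52}\right) 1547886 = - \frac{71976699}{26}$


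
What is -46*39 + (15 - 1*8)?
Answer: -1787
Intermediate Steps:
-46*39 + (15 - 1*8) = -1794 + (15 - 8) = -1794 + 7 = -1787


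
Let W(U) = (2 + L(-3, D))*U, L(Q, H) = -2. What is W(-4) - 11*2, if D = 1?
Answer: -22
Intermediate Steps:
W(U) = 0 (W(U) = (2 - 2)*U = 0*U = 0)
W(-4) - 11*2 = 0 - 11*2 = 0 - 22 = -22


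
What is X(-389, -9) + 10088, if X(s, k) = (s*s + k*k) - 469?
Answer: 161021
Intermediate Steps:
X(s, k) = -469 + k² + s² (X(s, k) = (s² + k²) - 469 = (k² + s²) - 469 = -469 + k² + s²)
X(-389, -9) + 10088 = (-469 + (-9)² + (-389)²) + 10088 = (-469 + 81 + 151321) + 10088 = 150933 + 10088 = 161021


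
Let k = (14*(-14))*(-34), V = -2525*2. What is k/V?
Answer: -3332/2525 ≈ -1.3196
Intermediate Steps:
V = -5050
k = 6664 (k = -196*(-34) = 6664)
k/V = 6664/(-5050) = 6664*(-1/5050) = -3332/2525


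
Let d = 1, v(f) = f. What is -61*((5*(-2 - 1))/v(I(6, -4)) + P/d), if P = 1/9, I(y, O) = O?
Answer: -8479/36 ≈ -235.53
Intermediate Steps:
P = 1/9 ≈ 0.11111
-61*((5*(-2 - 1))/v(I(6, -4)) + P/d) = -61*((5*(-2 - 1))/(-4) + (1/9)/1) = -61*((5*(-3))*(-1/4) + (1/9)*1) = -61*(-15*(-1/4) + 1/9) = -61*(15/4 + 1/9) = -61*139/36 = -8479/36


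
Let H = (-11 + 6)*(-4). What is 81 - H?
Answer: 61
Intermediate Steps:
H = 20 (H = -5*(-4) = 20)
81 - H = 81 - 1*20 = 81 - 20 = 61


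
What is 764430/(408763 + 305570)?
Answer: 254810/238111 ≈ 1.0701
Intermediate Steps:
764430/(408763 + 305570) = 764430/714333 = 764430*(1/714333) = 254810/238111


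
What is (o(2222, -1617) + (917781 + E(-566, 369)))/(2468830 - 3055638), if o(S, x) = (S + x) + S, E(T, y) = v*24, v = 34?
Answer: -115178/73351 ≈ -1.5702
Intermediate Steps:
E(T, y) = 816 (E(T, y) = 34*24 = 816)
o(S, x) = x + 2*S
(o(2222, -1617) + (917781 + E(-566, 369)))/(2468830 - 3055638) = ((-1617 + 2*2222) + (917781 + 816))/(2468830 - 3055638) = ((-1617 + 4444) + 918597)/(-586808) = (2827 + 918597)*(-1/586808) = 921424*(-1/586808) = -115178/73351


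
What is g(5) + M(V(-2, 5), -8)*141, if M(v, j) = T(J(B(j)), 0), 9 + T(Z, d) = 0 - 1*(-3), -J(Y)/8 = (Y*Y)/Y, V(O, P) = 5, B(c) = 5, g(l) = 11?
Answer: -835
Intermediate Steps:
J(Y) = -8*Y (J(Y) = -8*Y*Y/Y = -8*Y²/Y = -8*Y)
T(Z, d) = -6 (T(Z, d) = -9 + (0 - 1*(-3)) = -9 + (0 + 3) = -9 + 3 = -6)
M(v, j) = -6
g(5) + M(V(-2, 5), -8)*141 = 11 - 6*141 = 11 - 846 = -835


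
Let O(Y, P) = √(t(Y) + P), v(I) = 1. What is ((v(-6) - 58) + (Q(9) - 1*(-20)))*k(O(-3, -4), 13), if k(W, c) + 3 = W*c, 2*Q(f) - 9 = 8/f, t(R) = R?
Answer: 577/6 - 7501*I*√7/18 ≈ 96.167 - 1102.5*I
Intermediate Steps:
Q(f) = 9/2 + 4/f (Q(f) = 9/2 + (8/f)/2 = 9/2 + 4/f)
O(Y, P) = √(P + Y) (O(Y, P) = √(Y + P) = √(P + Y))
k(W, c) = -3 + W*c
((v(-6) - 58) + (Q(9) - 1*(-20)))*k(O(-3, -4), 13) = ((1 - 58) + ((9/2 + 4/9) - 1*(-20)))*(-3 + √(-4 - 3)*13) = (-57 + ((9/2 + 4*(⅑)) + 20))*(-3 + √(-7)*13) = (-57 + ((9/2 + 4/9) + 20))*(-3 + (I*√7)*13) = (-57 + (89/18 + 20))*(-3 + 13*I*√7) = (-57 + 449/18)*(-3 + 13*I*√7) = -577*(-3 + 13*I*√7)/18 = 577/6 - 7501*I*√7/18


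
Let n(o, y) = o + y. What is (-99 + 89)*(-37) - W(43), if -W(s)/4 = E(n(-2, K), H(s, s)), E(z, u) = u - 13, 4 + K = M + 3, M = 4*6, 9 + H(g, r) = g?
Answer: 454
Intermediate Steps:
H(g, r) = -9 + g
M = 24
K = 23 (K = -4 + (24 + 3) = -4 + 27 = 23)
E(z, u) = -13 + u
W(s) = 88 - 4*s (W(s) = -4*(-13 + (-9 + s)) = -4*(-22 + s) = 88 - 4*s)
(-99 + 89)*(-37) - W(43) = (-99 + 89)*(-37) - (88 - 4*43) = -10*(-37) - (88 - 172) = 370 - 1*(-84) = 370 + 84 = 454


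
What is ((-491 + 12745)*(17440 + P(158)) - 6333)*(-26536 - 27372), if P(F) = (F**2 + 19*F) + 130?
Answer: -30080222547388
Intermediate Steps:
P(F) = 130 + F**2 + 19*F
((-491 + 12745)*(17440 + P(158)) - 6333)*(-26536 - 27372) = ((-491 + 12745)*(17440 + (130 + 158**2 + 19*158)) - 6333)*(-26536 - 27372) = (12254*(17440 + (130 + 24964 + 3002)) - 6333)*(-53908) = (12254*(17440 + 28096) - 6333)*(-53908) = (12254*45536 - 6333)*(-53908) = (557998144 - 6333)*(-53908) = 557991811*(-53908) = -30080222547388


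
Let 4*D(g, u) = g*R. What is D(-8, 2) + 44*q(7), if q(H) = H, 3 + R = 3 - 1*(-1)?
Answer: 306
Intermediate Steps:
R = 1 (R = -3 + (3 - 1*(-1)) = -3 + (3 + 1) = -3 + 4 = 1)
D(g, u) = g/4 (D(g, u) = (g*1)/4 = g/4)
D(-8, 2) + 44*q(7) = (¼)*(-8) + 44*7 = -2 + 308 = 306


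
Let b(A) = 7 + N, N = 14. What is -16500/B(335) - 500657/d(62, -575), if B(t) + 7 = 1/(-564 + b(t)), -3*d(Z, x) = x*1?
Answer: -279390621/1093075 ≈ -255.60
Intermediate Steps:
b(A) = 21 (b(A) = 7 + 14 = 21)
d(Z, x) = -x/3
B(t) = -3802/543 (B(t) = -7 + 1/(-564 + 21) = -7 + 1/(-543) = -7 - 1/543 = -3802/543)
-16500/B(335) - 500657/d(62, -575) = -16500/(-3802/543) - 500657/((-⅓*(-575))) = -16500*(-543/3802) - 500657/575/3 = 4479750/1901 - 500657*3/575 = 4479750/1901 - 1501971/575 = -279390621/1093075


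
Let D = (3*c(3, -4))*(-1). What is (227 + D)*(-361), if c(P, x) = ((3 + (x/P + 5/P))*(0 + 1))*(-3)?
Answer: -92777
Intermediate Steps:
c(P, x) = -9 - 15/P - 3*x/P (c(P, x) = ((3 + (5/P + x/P))*1)*(-3) = ((3 + 5/P + x/P)*1)*(-3) = (3 + 5/P + x/P)*(-3) = -9 - 15/P - 3*x/P)
D = 30 (D = (3*(3*(-5 - 1*(-4) - 3*3)/3))*(-1) = (3*(3*(1/3)*(-5 + 4 - 9)))*(-1) = (3*(3*(1/3)*(-10)))*(-1) = (3*(-10))*(-1) = -30*(-1) = 30)
(227 + D)*(-361) = (227 + 30)*(-361) = 257*(-361) = -92777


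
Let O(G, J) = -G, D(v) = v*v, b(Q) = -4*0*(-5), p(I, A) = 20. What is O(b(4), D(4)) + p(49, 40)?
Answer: 20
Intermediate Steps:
b(Q) = 0 (b(Q) = 0*(-5) = 0)
D(v) = v**2
O(b(4), D(4)) + p(49, 40) = -1*0 + 20 = 0 + 20 = 20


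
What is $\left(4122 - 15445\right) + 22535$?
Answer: $11212$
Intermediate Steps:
$\left(4122 - 15445\right) + 22535 = -11323 + 22535 = 11212$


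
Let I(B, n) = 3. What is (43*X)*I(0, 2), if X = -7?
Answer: -903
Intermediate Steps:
(43*X)*I(0, 2) = (43*(-7))*3 = -301*3 = -903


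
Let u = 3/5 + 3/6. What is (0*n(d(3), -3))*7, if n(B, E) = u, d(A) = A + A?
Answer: 0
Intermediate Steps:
d(A) = 2*A
u = 11/10 (u = 3*(⅕) + 3*(⅙) = ⅗ + ½ = 11/10 ≈ 1.1000)
n(B, E) = 11/10
(0*n(d(3), -3))*7 = (0*(11/10))*7 = 0*7 = 0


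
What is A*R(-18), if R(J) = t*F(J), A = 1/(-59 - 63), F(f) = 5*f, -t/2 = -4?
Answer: 360/61 ≈ 5.9016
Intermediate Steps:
t = 8 (t = -2*(-4) = 8)
A = -1/122 (A = 1/(-122) = -1/122 ≈ -0.0081967)
R(J) = 40*J (R(J) = 8*(5*J) = 40*J)
A*R(-18) = -20*(-18)/61 = -1/122*(-720) = 360/61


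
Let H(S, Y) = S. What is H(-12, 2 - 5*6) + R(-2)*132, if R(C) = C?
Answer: -276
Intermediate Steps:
H(-12, 2 - 5*6) + R(-2)*132 = -12 - 2*132 = -12 - 264 = -276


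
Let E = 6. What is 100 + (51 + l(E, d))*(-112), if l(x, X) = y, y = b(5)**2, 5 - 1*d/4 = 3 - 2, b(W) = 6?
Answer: -9644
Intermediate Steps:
d = 16 (d = 20 - 4*(3 - 2) = 20 - 4*1 = 20 - 4 = 16)
y = 36 (y = 6**2 = 36)
l(x, X) = 36
100 + (51 + l(E, d))*(-112) = 100 + (51 + 36)*(-112) = 100 + 87*(-112) = 100 - 9744 = -9644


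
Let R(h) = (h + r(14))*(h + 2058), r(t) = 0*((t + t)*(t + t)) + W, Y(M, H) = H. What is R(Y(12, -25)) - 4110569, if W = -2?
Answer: -4165460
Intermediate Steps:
r(t) = -2 (r(t) = 0*((t + t)*(t + t)) - 2 = 0*((2*t)*(2*t)) - 2 = 0*(4*t**2) - 2 = 0 - 2 = -2)
R(h) = (-2 + h)*(2058 + h) (R(h) = (h - 2)*(h + 2058) = (-2 + h)*(2058 + h))
R(Y(12, -25)) - 4110569 = (-4116 + (-25)**2 + 2056*(-25)) - 4110569 = (-4116 + 625 - 51400) - 4110569 = -54891 - 4110569 = -4165460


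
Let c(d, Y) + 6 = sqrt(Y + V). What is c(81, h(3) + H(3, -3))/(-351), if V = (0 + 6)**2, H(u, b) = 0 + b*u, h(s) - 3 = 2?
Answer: 2/117 - 4*sqrt(2)/351 ≈ 0.00097762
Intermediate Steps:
h(s) = 5 (h(s) = 3 + 2 = 5)
H(u, b) = b*u
V = 36 (V = 6**2 = 36)
c(d, Y) = -6 + sqrt(36 + Y) (c(d, Y) = -6 + sqrt(Y + 36) = -6 + sqrt(36 + Y))
c(81, h(3) + H(3, -3))/(-351) = (-6 + sqrt(36 + (5 - 3*3)))/(-351) = (-6 + sqrt(36 + (5 - 9)))*(-1/351) = (-6 + sqrt(36 - 4))*(-1/351) = (-6 + sqrt(32))*(-1/351) = (-6 + 4*sqrt(2))*(-1/351) = 2/117 - 4*sqrt(2)/351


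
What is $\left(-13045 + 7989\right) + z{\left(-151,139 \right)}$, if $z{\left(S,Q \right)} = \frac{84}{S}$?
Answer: $- \frac{763540}{151} \approx -5056.6$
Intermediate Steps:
$\left(-13045 + 7989\right) + z{\left(-151,139 \right)} = \left(-13045 + 7989\right) + \frac{84}{-151} = -5056 + 84 \left(- \frac{1}{151}\right) = -5056 - \frac{84}{151} = - \frac{763540}{151}$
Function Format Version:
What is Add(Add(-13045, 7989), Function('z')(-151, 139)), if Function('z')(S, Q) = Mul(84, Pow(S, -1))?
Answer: Rational(-763540, 151) ≈ -5056.6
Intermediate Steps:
Add(Add(-13045, 7989), Function('z')(-151, 139)) = Add(Add(-13045, 7989), Mul(84, Pow(-151, -1))) = Add(-5056, Mul(84, Rational(-1, 151))) = Add(-5056, Rational(-84, 151)) = Rational(-763540, 151)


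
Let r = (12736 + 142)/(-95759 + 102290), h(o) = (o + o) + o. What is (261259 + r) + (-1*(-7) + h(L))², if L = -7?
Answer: 1707575483/6531 ≈ 2.6146e+5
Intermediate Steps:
h(o) = 3*o (h(o) = 2*o + o = 3*o)
r = 12878/6531 ≈ 1.9718
(261259 + r) + (-1*(-7) + h(L))² = (261259 + 12878/6531) + (-1*(-7) + 3*(-7))² = 1706295407/6531 + (7 - 21)² = 1706295407/6531 + (-14)² = 1706295407/6531 + 196 = 1707575483/6531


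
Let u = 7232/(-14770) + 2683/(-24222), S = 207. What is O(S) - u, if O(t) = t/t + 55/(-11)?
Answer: -608117173/178879470 ≈ -3.3996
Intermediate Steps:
O(t) = -4 (O(t) = 1 + 55*(-1/11) = 1 - 5 = -4)
u = -107400707/178879470 (u = 7232*(-1/14770) + 2683*(-1/24222) = -3616/7385 - 2683/24222 = -107400707/178879470 ≈ -0.60041)
O(S) - u = -4 - 1*(-107400707/178879470) = -4 + 107400707/178879470 = -608117173/178879470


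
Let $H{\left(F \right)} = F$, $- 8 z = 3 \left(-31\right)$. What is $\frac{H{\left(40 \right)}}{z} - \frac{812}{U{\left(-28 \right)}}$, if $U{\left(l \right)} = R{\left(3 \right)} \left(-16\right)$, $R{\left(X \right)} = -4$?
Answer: $- \frac{13759}{1488} \approx -9.2466$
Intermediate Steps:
$z = \frac{93}{8}$ ($z = - \frac{3 \left(-31\right)}{8} = \left(- \frac{1}{8}\right) \left(-93\right) = \frac{93}{8} \approx 11.625$)
$U{\left(l \right)} = 64$ ($U{\left(l \right)} = \left(-4\right) \left(-16\right) = 64$)
$\frac{H{\left(40 \right)}}{z} - \frac{812}{U{\left(-28 \right)}} = \frac{40}{\frac{93}{8}} - \frac{812}{64} = 40 \cdot \frac{8}{93} - \frac{203}{16} = \frac{320}{93} - \frac{203}{16} = - \frac{13759}{1488}$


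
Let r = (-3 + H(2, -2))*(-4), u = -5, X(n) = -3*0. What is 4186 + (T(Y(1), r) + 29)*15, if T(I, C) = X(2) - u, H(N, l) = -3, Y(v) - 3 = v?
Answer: 4696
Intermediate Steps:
X(n) = 0
Y(v) = 3 + v
r = 24 (r = (-3 - 3)*(-4) = -6*(-4) = 24)
T(I, C) = 5 (T(I, C) = 0 - 1*(-5) = 0 + 5 = 5)
4186 + (T(Y(1), r) + 29)*15 = 4186 + (5 + 29)*15 = 4186 + 34*15 = 4186 + 510 = 4696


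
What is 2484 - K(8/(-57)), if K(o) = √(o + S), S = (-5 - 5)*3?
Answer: 2484 - I*√97926/57 ≈ 2484.0 - 5.49*I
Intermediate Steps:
S = -30 (S = -10*3 = -30)
K(o) = √(-30 + o) (K(o) = √(o - 30) = √(-30 + o))
2484 - K(8/(-57)) = 2484 - √(-30 + 8/(-57)) = 2484 - √(-30 + 8*(-1/57)) = 2484 - √(-30 - 8/57) = 2484 - √(-1718/57) = 2484 - I*√97926/57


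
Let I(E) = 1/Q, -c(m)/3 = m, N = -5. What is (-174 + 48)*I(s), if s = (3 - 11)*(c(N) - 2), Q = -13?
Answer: 126/13 ≈ 9.6923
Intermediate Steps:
c(m) = -3*m
s = -104 (s = (3 - 11)*(-3*(-5) - 2) = -8*(15 - 2) = -8*13 = -104)
I(E) = -1/13 (I(E) = 1/(-13) = -1/13)
(-174 + 48)*I(s) = (-174 + 48)*(-1/13) = -126*(-1/13) = 126/13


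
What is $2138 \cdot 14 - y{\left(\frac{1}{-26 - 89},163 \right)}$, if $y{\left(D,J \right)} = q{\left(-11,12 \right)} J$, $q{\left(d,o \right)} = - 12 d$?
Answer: $8416$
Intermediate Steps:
$y{\left(D,J \right)} = 132 J$ ($y{\left(D,J \right)} = \left(-12\right) \left(-11\right) J = 132 J$)
$2138 \cdot 14 - y{\left(\frac{1}{-26 - 89},163 \right)} = 2138 \cdot 14 - 132 \cdot 163 = 29932 - 21516 = 8416$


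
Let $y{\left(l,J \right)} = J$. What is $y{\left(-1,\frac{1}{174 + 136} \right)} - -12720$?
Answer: $\frac{3943201}{310} \approx 12720.0$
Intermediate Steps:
$y{\left(-1,\frac{1}{174 + 136} \right)} - -12720 = \frac{1}{174 + 136} - -12720 = \frac{1}{310} + 12720 = \frac{3943201}{310}$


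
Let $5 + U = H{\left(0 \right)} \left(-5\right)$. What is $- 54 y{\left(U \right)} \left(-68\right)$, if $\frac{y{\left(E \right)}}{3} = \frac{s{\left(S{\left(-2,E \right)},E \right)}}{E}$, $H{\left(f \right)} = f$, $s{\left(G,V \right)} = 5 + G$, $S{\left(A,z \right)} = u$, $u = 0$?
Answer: $-11016$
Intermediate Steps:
$S{\left(A,z \right)} = 0$
$U = -5$ ($U = -5 + 0 \left(-5\right) = -5 + 0 = -5$)
$y{\left(E \right)} = \frac{15}{E}$ ($y{\left(E \right)} = 3 \frac{5 + 0}{E} = 3 \frac{5}{E} = \frac{15}{E}$)
$- 54 y{\left(U \right)} \left(-68\right) = - 54 \frac{15}{-5} \left(-68\right) = - 54 \cdot 15 \left(- \frac{1}{5}\right) \left(-68\right) = \left(-54\right) \left(-3\right) \left(-68\right) = 162 \left(-68\right) = -11016$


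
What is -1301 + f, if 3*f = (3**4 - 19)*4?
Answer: -3655/3 ≈ -1218.3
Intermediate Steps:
f = 248/3 (f = ((3**4 - 19)*4)/3 = ((81 - 19)*4)/3 = (62*4)/3 = (1/3)*248 = 248/3 ≈ 82.667)
-1301 + f = -1301 + 248/3 = -3655/3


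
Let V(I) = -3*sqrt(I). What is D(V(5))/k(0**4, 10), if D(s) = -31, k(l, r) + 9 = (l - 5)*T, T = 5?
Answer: 31/34 ≈ 0.91177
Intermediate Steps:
k(l, r) = -34 + 5*l (k(l, r) = -9 + (l - 5)*5 = -9 + (-5 + l)*5 = -9 + (-25 + 5*l) = -34 + 5*l)
D(V(5))/k(0**4, 10) = -31/(-34 + 5*0**4) = -31/(-34 + 5*0) = -31/(-34 + 0) = -31/(-34) = -31*(-1/34) = 31/34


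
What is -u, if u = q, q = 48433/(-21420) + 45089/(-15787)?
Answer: 14541329/2841660 ≈ 5.1172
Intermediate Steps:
q = -14541329/2841660 (q = 48433*(-1/21420) + 45089*(-1/15787) = -407/180 - 45089/15787 = -14541329/2841660 ≈ -5.1172)
u = -14541329/2841660 ≈ -5.1172
-u = -1*(-14541329/2841660) = 14541329/2841660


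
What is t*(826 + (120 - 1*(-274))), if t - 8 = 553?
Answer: 684420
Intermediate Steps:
t = 561 (t = 8 + 553 = 561)
t*(826 + (120 - 1*(-274))) = 561*(826 + (120 - 1*(-274))) = 561*(826 + (120 + 274)) = 561*(826 + 394) = 561*1220 = 684420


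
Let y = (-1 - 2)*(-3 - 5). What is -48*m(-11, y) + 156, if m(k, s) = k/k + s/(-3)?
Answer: 492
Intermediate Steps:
y = 24 (y = -3*(-8) = 24)
m(k, s) = 1 - s/3 (m(k, s) = 1 + s*(-1/3) = 1 - s/3)
-48*m(-11, y) + 156 = -48*(1 - 1/3*24) + 156 = -48*(1 - 8) + 156 = -48*(-7) + 156 = 336 + 156 = 492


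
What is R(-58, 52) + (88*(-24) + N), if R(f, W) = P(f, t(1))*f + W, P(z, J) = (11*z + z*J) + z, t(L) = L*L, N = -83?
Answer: 41589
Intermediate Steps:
t(L) = L²
P(z, J) = 12*z + J*z (P(z, J) = (11*z + J*z) + z = 12*z + J*z)
R(f, W) = W + 13*f² (R(f, W) = (f*(12 + 1²))*f + W = (f*(12 + 1))*f + W = (f*13)*f + W = (13*f)*f + W = 13*f² + W = W + 13*f²)
R(-58, 52) + (88*(-24) + N) = (52 + 13*(-58)²) + (88*(-24) - 83) = (52 + 13*3364) + (-2112 - 83) = (52 + 43732) - 2195 = 43784 - 2195 = 41589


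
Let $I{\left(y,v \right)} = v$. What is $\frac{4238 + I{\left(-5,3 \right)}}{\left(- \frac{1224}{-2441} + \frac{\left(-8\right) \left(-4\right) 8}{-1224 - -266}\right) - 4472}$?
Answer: $- \frac{4958742599}{5228562960} \approx -0.94839$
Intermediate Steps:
$\frac{4238 + I{\left(-5,3 \right)}}{\left(- \frac{1224}{-2441} + \frac{\left(-8\right) \left(-4\right) 8}{-1224 - -266}\right) - 4472} = \frac{4238 + 3}{\left(- \frac{1224}{-2441} + \frac{\left(-8\right) \left(-4\right) 8}{-1224 - -266}\right) - 4472} = \frac{4241}{\left(\left(-1224\right) \left(- \frac{1}{2441}\right) + \frac{32 \cdot 8}{-1224 + 266}\right) - 4472} = \frac{4241}{\left(\frac{1224}{2441} + \frac{256}{-958}\right) - 4472} = \frac{4241}{\left(\frac{1224}{2441} + 256 \left(- \frac{1}{958}\right)\right) - 4472} = \frac{4241}{\left(\frac{1224}{2441} - \frac{128}{479}\right) - 4472} = \frac{4241}{\frac{273848}{1169239} - 4472} = \frac{4241}{- \frac{5228562960}{1169239}} = 4241 \left(- \frac{1169239}{5228562960}\right) = - \frac{4958742599}{5228562960}$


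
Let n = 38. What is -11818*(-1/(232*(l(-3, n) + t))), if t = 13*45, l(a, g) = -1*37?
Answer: 5909/63568 ≈ 0.092956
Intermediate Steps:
l(a, g) = -37
t = 585
-11818*(-1/(232*(l(-3, n) + t))) = -11818*(-1/(232*(-37 + 585))) = -11818/((-232*548)) = -11818/(-127136) = -11818*(-1/127136) = 5909/63568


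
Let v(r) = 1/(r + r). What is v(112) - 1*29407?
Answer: -6587167/224 ≈ -29407.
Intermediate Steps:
v(r) = 1/(2*r)
v(112) - 1*29407 = (½)/112 - 1*29407 = (½)*(1/112) - 29407 = 1/224 - 29407 = -6587167/224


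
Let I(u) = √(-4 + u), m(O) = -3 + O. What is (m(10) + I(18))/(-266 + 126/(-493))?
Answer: -493/18752 - 493*√14/131264 ≈ -0.040343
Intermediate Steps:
(m(10) + I(18))/(-266 + 126/(-493)) = ((-3 + 10) + √(-4 + 18))/(-266 + 126/(-493)) = (7 + √14)/(-266 + 126*(-1/493)) = (7 + √14)/(-266 - 126/493) = (7 + √14)/(-131264/493) = (7 + √14)*(-493/131264) = -493/18752 - 493*√14/131264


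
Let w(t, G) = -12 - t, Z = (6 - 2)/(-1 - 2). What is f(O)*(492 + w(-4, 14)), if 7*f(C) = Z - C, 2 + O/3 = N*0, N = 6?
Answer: 968/3 ≈ 322.67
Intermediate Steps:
O = -6 (O = -6 + 3*(6*0) = -6 + 3*0 = -6 + 0 = -6)
Z = -4/3 (Z = 4/(-3) = 4*(-⅓) = -4/3 ≈ -1.3333)
f(C) = -4/21 - C/7 (f(C) = (-4/3 - C)/7 = -4/21 - C/7)
f(O)*(492 + w(-4, 14)) = (-4/21 - ⅐*(-6))*(492 + (-12 - 1*(-4))) = (-4/21 + 6/7)*(492 + (-12 + 4)) = 2*(492 - 8)/3 = (⅔)*484 = 968/3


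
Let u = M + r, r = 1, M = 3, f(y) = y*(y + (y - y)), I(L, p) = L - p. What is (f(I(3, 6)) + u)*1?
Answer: 13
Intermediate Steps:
f(y) = y² (f(y) = y*(y + 0) = y*y = y²)
u = 4 (u = 3 + 1 = 4)
(f(I(3, 6)) + u)*1 = ((3 - 1*6)² + 4)*1 = ((3 - 6)² + 4)*1 = ((-3)² + 4)*1 = (9 + 4)*1 = 13*1 = 13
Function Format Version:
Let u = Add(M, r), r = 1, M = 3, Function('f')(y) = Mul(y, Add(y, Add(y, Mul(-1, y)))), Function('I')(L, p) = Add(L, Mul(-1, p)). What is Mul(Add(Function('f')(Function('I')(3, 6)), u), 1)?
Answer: 13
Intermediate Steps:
Function('f')(y) = Pow(y, 2) (Function('f')(y) = Mul(y, Add(y, 0)) = Mul(y, y) = Pow(y, 2))
u = 4 (u = Add(3, 1) = 4)
Mul(Add(Function('f')(Function('I')(3, 6)), u), 1) = Mul(Add(Pow(Add(3, Mul(-1, 6)), 2), 4), 1) = Mul(Add(Pow(Add(3, -6), 2), 4), 1) = Mul(Add(Pow(-3, 2), 4), 1) = Mul(Add(9, 4), 1) = Mul(13, 1) = 13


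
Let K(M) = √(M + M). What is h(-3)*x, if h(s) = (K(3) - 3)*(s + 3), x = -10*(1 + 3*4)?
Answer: 0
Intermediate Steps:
x = -130 (x = -10*(1 + 12) = -10*13 = -130)
K(M) = √2*√M (K(M) = √(2*M) = √2*√M)
h(s) = (-3 + √6)*(3 + s) (h(s) = (√2*√3 - 3)*(s + 3) = (√6 - 3)*(3 + s) = (-3 + √6)*(3 + s))
h(-3)*x = (-9 - 3*(-3) + 3*√6 - 3*√6)*(-130) = (-9 + 9 + 3*√6 - 3*√6)*(-130) = 0*(-130) = 0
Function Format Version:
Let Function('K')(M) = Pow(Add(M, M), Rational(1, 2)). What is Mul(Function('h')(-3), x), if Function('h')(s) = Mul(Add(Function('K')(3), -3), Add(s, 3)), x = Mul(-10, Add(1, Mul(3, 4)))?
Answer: 0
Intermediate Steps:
x = -130 (x = Mul(-10, Add(1, 12)) = Mul(-10, 13) = -130)
Function('K')(M) = Mul(Pow(2, Rational(1, 2)), Pow(M, Rational(1, 2))) (Function('K')(M) = Pow(Mul(2, M), Rational(1, 2)) = Mul(Pow(2, Rational(1, 2)), Pow(M, Rational(1, 2))))
Function('h')(s) = Mul(Add(-3, Pow(6, Rational(1, 2))), Add(3, s)) (Function('h')(s) = Mul(Add(Mul(Pow(2, Rational(1, 2)), Pow(3, Rational(1, 2))), -3), Add(s, 3)) = Mul(Add(Pow(6, Rational(1, 2)), -3), Add(3, s)) = Mul(Add(-3, Pow(6, Rational(1, 2))), Add(3, s)))
Mul(Function('h')(-3), x) = Mul(Add(-9, Mul(-3, -3), Mul(3, Pow(6, Rational(1, 2))), Mul(-3, Pow(6, Rational(1, 2)))), -130) = Mul(Add(-9, 9, Mul(3, Pow(6, Rational(1, 2))), Mul(-3, Pow(6, Rational(1, 2)))), -130) = Mul(0, -130) = 0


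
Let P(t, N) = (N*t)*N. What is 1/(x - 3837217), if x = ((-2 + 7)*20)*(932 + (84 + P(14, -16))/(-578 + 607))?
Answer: -29/108209693 ≈ -2.6800e-7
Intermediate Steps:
P(t, N) = t*N²
x = 3069600/29 (x = ((-2 + 7)*20)*(932 + (84 + 14*(-16)²)/(-578 + 607)) = (5*20)*(932 + (84 + 14*256)/29) = 100*(932 + (84 + 3584)*(1/29)) = 100*(932 + 3668*(1/29)) = 100*(932 + 3668/29) = 100*(30696/29) = 3069600/29 ≈ 1.0585e+5)
1/(x - 3837217) = 1/(3069600/29 - 3837217) = 1/(-108209693/29) = -29/108209693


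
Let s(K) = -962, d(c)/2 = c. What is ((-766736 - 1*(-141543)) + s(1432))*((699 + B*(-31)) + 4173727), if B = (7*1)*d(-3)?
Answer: -2614652965840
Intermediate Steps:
d(c) = 2*c
B = -42 (B = (7*1)*(2*(-3)) = 7*(-6) = -42)
((-766736 - 1*(-141543)) + s(1432))*((699 + B*(-31)) + 4173727) = ((-766736 - 1*(-141543)) - 962)*((699 - 42*(-31)) + 4173727) = ((-766736 + 141543) - 962)*((699 + 1302) + 4173727) = (-625193 - 962)*(2001 + 4173727) = -626155*4175728 = -2614652965840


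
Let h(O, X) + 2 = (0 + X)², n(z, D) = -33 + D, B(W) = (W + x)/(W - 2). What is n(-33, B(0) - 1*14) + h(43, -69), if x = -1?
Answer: 9425/2 ≈ 4712.5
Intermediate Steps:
B(W) = (-1 + W)/(-2 + W) (B(W) = (W - 1)/(W - 2) = (-1 + W)/(-2 + W))
h(O, X) = -2 + X² (h(O, X) = -2 + (0 + X)² = -2 + X²)
n(-33, B(0) - 1*14) + h(43, -69) = (-33 + ((-1 + 0)/(-2 + 0) - 1*14)) + (-2 + (-69)²) = (-33 + (-1/(-2) - 14)) + (-2 + 4761) = (-33 + (-½*(-1) - 14)) + 4759 = (-33 + (½ - 14)) + 4759 = (-33 - 27/2) + 4759 = -93/2 + 4759 = 9425/2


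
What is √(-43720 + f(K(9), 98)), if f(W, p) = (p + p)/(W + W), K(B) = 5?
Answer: 3*I*√121390/5 ≈ 209.05*I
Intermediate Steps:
f(W, p) = p/W (f(W, p) = (2*p)/((2*W)) = (2*p)*(1/(2*W)) = p/W)
√(-43720 + f(K(9), 98)) = √(-43720 + 98/5) = √(-218502/5) = 3*I*√121390/5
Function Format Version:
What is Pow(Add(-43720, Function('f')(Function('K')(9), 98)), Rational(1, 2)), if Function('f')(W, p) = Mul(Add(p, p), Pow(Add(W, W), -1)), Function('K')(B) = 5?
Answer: Mul(Rational(3, 5), I, Pow(121390, Rational(1, 2))) ≈ Mul(209.05, I)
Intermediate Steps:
Function('f')(W, p) = Mul(p, Pow(W, -1)) (Function('f')(W, p) = Mul(Mul(2, p), Pow(Mul(2, W), -1)) = Mul(Mul(2, p), Mul(Rational(1, 2), Pow(W, -1))) = Mul(p, Pow(W, -1)))
Pow(Add(-43720, Function('f')(Function('K')(9), 98)), Rational(1, 2)) = Pow(Add(-43720, Mul(98, Pow(5, -1))), Rational(1, 2)) = Pow(Add(-43720, Mul(98, Rational(1, 5))), Rational(1, 2)) = Pow(Add(-43720, Rational(98, 5)), Rational(1, 2)) = Pow(Rational(-218502, 5), Rational(1, 2)) = Mul(Rational(3, 5), I, Pow(121390, Rational(1, 2)))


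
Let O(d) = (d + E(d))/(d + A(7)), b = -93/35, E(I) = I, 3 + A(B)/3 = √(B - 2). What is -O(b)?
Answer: -8432/12371 - 2170*√5/12371 ≈ -1.0738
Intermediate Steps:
A(B) = -9 + 3*√(-2 + B) (A(B) = -9 + 3*√(B - 2) = -9 + 3*√(-2 + B))
b = -93/35 (b = -93*1/35 = -93/35 ≈ -2.6571)
O(d) = 2*d/(-9 + d + 3*√5) (O(d) = (d + d)/(d + (-9 + 3*√(-2 + 7))) = (2*d)/(d + (-9 + 3*√5)) = (2*d)/(-9 + d + 3*√5) = 2*d/(-9 + d + 3*√5))
-O(b) = -2*(-93)/(35*(-9 - 93/35 + 3*√5)) = -2*(-93)/(35*(-408/35 + 3*√5)) = -(-186)/(35*(-408/35 + 3*√5)) = 186/(35*(-408/35 + 3*√5))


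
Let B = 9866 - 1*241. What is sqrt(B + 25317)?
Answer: sqrt(34942) ≈ 186.93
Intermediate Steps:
B = 9625 (B = 9866 - 241 = 9625)
sqrt(B + 25317) = sqrt(9625 + 25317) = sqrt(34942)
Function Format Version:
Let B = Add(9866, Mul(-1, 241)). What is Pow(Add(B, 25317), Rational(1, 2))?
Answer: Pow(34942, Rational(1, 2)) ≈ 186.93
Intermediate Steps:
B = 9625 (B = Add(9866, -241) = 9625)
Pow(Add(B, 25317), Rational(1, 2)) = Pow(Add(9625, 25317), Rational(1, 2)) = Pow(34942, Rational(1, 2))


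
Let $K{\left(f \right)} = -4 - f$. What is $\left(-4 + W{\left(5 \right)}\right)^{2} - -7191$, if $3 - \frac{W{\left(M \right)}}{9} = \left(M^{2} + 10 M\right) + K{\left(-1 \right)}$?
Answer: $397816$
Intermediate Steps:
$W{\left(M \right)} = 54 - 90 M - 9 M^{2}$ ($W{\left(M \right)} = 27 - 9 \left(\left(M^{2} + 10 M\right) - 3\right) = 27 - 9 \left(-3 + M^{2} + 10 M\right) = 27 - \left(-27 + 9 M^{2} + 90 M\right) = 54 - 90 M - 9 M^{2}$)
$\left(-4 + W{\left(5 \right)}\right)^{2} - -7191 = \left(-4 - \left(396 + 225\right)\right)^{2} - -7191 = \left(-4 - 621\right)^{2} + 7191 = \left(-625\right)^{2} + 7191 = 390625 + 7191 = 397816$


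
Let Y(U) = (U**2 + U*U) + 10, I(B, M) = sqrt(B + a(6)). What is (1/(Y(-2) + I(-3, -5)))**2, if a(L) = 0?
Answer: (18 + I*sqrt(3))**(-2) ≈ 0.003002 - 0.00058313*I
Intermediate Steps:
I(B, M) = sqrt(B) (I(B, M) = sqrt(B + 0) = sqrt(B))
Y(U) = 10 + 2*U**2 (Y(U) = (U**2 + U**2) + 10 = 2*U**2 + 10 = 10 + 2*U**2)
(1/(Y(-2) + I(-3, -5)))**2 = (1/((10 + 2*(-2)**2) + sqrt(-3)))**2 = (1/((10 + 2*4) + I*sqrt(3)))**2 = (1/((10 + 8) + I*sqrt(3)))**2 = (1/(18 + I*sqrt(3)))**2 = (18 + I*sqrt(3))**(-2)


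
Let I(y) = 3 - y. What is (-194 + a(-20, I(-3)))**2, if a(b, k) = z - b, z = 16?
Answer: 24964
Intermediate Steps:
a(b, k) = 16 - b
(-194 + a(-20, I(-3)))**2 = (-194 + (16 - 1*(-20)))**2 = (-194 + (16 + 20))**2 = (-194 + 36)**2 = (-158)**2 = 24964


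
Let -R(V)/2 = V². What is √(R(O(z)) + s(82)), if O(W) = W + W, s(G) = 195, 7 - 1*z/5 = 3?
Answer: I*√3005 ≈ 54.818*I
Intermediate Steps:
z = 20 (z = 35 - 5*3 = 35 - 15 = 20)
O(W) = 2*W
R(V) = -2*V²
√(R(O(z)) + s(82)) = √(-2*(2*20)² + 195) = √(-2*40² + 195) = √(-2*1600 + 195) = √(-3200 + 195) = √(-3005) = I*√3005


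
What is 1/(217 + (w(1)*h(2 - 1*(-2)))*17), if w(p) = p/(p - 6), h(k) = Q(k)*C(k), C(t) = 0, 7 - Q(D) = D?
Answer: 1/217 ≈ 0.0046083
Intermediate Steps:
Q(D) = 7 - D
h(k) = 0 (h(k) = (7 - k)*0 = 0)
w(p) = p/(-6 + p)
1/(217 + (w(1)*h(2 - 1*(-2)))*17) = 1/(217 + ((1/(-6 + 1))*0)*17) = 1/(217 + ((1/(-5))*0)*17) = 1/(217 + ((1*(-⅕))*0)*17) = 1/(217 - ⅕*0*17) = 1/(217 + 0*17) = 1/(217 + 0) = 1/217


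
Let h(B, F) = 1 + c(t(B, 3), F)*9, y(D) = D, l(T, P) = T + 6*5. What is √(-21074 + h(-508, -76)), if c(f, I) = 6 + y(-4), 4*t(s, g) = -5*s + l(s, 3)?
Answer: I*√21055 ≈ 145.1*I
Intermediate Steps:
l(T, P) = 30 + T (l(T, P) = T + 30 = 30 + T)
t(s, g) = 15/2 - s (t(s, g) = (-5*s + (30 + s))/4 = (30 - 4*s)/4 = 15/2 - s)
c(f, I) = 2 (c(f, I) = 6 - 4 = 2)
h(B, F) = 19 (h(B, F) = 1 + 2*9 = 1 + 18 = 19)
√(-21074 + h(-508, -76)) = √(-21074 + 19) = √(-21055) = I*√21055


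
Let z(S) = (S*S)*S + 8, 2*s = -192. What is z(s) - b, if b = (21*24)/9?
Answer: -884784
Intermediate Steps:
s = -96 (s = (½)*(-192) = -96)
z(S) = 8 + S³ (z(S) = S²*S + 8 = S³ + 8 = 8 + S³)
b = 56 (b = 504*(⅑) = 56)
z(s) - b = (8 + (-96)³) - 1*56 = (8 - 884736) - 56 = -884728 - 56 = -884784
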